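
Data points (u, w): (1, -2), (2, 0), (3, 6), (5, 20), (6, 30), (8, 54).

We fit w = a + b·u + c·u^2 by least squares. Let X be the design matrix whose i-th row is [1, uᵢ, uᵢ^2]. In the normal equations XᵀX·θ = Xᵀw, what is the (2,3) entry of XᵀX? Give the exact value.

Row 2 ↔ basis u, column 3 ↔ basis u^2, so (XᵀX)_{2,3} = Σᵢ (u)·(u^2) = (1)·(1) + (2)·(4) + (3)·(9) + (5)·(25) + (6)·(36) + (8)·(64) = 889.

889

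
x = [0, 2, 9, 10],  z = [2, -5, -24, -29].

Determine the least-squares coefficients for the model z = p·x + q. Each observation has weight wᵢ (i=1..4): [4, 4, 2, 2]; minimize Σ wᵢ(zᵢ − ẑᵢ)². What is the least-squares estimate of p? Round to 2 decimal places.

AᵀWA·[p, q]ᵀ = AᵀWz reads: 378·p + 46·q = -1052;  46·p + 12·q = -118.
det = 378·12 − 46² = 2420.
p = ((-1052)·12 − 46·(-118))/2420 = -1799/605; q = (378·(-118) − 46·(-1052))/2420 = 947/605.

p = -2.97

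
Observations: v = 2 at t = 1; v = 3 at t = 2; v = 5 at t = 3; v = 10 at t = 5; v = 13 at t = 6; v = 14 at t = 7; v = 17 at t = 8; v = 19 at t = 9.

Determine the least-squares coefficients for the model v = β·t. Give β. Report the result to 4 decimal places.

β = 2.0669

The normal equations are: 269·β = 556.
(Σt·t = 269, Σt·v = 556.)
β = 556/269 = 2.06691.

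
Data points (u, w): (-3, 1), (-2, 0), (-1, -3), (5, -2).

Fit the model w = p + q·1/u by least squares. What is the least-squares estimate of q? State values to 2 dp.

MᵀM·[p, q]ᵀ = Mᵀw reads: 4·p + (-49/30)·q = -4;  (-49/30)·p + (1261/900)·q = 34/15.
Determinant 4·(1261/900) − (-49/30)² = 881/300.
p = ((-4)·(1261/900) − (-49/30)·(34/15))/(881/300) = -1712/2643; q = (4·(34/15) − (-49/30)·(-4))/(881/300) = 760/881.

q = 0.86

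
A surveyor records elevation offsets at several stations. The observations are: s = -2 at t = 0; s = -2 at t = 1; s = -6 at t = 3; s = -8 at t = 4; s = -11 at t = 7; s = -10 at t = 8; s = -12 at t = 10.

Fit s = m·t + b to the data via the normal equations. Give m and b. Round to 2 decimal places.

m = -1.06, b = -2.28

Sums needed: Σt·t = 239, Σt = 33, Σ1 = 7.
Right-hand side: Σt·s = -329, Σs = -51.
Eliminating b: 7·(row 1) − 33·(row 2) gives 584·m = 7·(-329) − 33·(-51) = -620, so m = -155/146.
Then b = ((-51) − 33·(-155/146))/7 = -333/146.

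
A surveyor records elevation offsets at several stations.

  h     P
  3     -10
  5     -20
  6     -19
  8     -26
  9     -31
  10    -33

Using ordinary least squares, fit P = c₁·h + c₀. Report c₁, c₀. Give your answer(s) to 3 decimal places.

c₁ = -3.191, c₀ = -1.359

Forming AᵀA = [[315, 41]; [41, 6]] and AᵀP = [-1061, -139]ᵀ gives AᵀA·[c₁, c₀]ᵀ = AᵀP.
Eliminating c₀: 6·(row 1) − 41·(row 2) gives 209·c₁ = 6·(-1061) − 41·(-139) = -667, so c₁ = -667/209.
Then c₀ = ((-139) − 41·(-667/209))/6 = -284/209.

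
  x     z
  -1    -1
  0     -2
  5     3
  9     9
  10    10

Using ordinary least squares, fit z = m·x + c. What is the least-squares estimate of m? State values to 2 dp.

m = 1.08

Normal-equation sums: Σx·x = 207, Σx = 23, Σ1 = 5.
For Aᵀz: Σx·z = 197, Σz = 19.
AᵀA·[m, c]ᵀ = Aᵀz becomes [[207, 23]; [23, 5]]·[m, c]ᵀ = [197, 19]ᵀ.
Determinant 207·5 − 23² = 506.
m = (197·5 − 23·19)/506 = 274/253; c = (207·19 − 23·197)/506 = -13/11.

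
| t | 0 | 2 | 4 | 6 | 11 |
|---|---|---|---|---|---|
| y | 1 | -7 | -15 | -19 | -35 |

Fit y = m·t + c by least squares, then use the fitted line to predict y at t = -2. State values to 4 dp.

ŷ = 6.1348

The normal equations are: 177·m + 23·c = -573;  23·m + 5·c = -75.
(Σt·t = 177, Σt = 23, Σ1 = 5, Σt·y = -573, Σy = -75.)
Eliminating c: 5·(row 1) − 23·(row 2) gives 356·m = 5·(-573) − 23·(-75) = -1140, so m = -285/89.
Then c = ((-75) − 23·(-285/89))/5 = -24/89.
At t = -2: ŷ = (-285/89)·(-2) + (-24/89)·(1) = 546/89.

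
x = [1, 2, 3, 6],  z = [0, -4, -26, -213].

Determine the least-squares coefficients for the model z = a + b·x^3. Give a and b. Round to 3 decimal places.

Compute the Gram sums: Σ1 = 4, Σx^3 = 252, Σx^3·x^3 = 47450.
For Mᵀz: Σz = -243, Σx^3·z = -46742.
Normal equations: [[4, 252]; [252, 47450]]·[a, b]ᵀ = [-243, -46742]ᵀ.
Δ = 4·47450 − 252² = 126296.
a = ((-243)·47450 − 252·(-46742))/126296 = 124317/63148; b = (4·(-46742) − 252·(-243))/126296 = -31433/31574.

a = 1.969, b = -0.996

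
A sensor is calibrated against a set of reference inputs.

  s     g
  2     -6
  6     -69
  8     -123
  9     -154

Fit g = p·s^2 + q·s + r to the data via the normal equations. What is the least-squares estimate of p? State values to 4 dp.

AᵀA·[p, q, r]ᵀ = Aᵀg reads: 11969·p + 1465·q + 185·r = -22854;  1465·p + 185·q + 25·r = -2796;  185·p + 25·q + 4·r = -352.
Solving the 3×3 system (Gaussian elimination) gives p = -665/372, q = -2851/1860, r = 132/31.

p = -1.7876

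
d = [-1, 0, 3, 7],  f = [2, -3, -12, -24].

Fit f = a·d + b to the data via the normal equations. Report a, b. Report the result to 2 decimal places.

a = -3.17, b = -2.12

From the data, Σd·d = 59, Σd = 9, Σ1 = 4.
And Σd·f = -206, Σf = -37.
Eliminating b: 4·(row 1) − 9·(row 2) gives 155·a = 4·(-206) − 9·(-37) = -491, so a = -491/155.
Then b = ((-37) − 9·(-491/155))/4 = -329/155.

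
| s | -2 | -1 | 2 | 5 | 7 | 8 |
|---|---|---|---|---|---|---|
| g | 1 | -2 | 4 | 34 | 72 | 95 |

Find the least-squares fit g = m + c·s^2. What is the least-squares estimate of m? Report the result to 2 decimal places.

Compute the Gram sums: Σ1 = 6, Σs^2 = 147, Σs^2·s^2 = 7155.
Right-hand side: Σg = 204, Σs^2·g = 10476.
So MᵀM·[m, c]ᵀ = Mᵀg: [[6, 147]; [147, 7155]]·[m, c]ᵀ = [204, 10476]ᵀ.
Eliminating c: 7155·(row 1) − 147·(row 2) gives 21321·m = 7155·204 − 147·10476 = -80352, so m = -8928/2369.
Then c = (10476 − 147·(-8928/2369))/7155 = 3652/2369.

m = -3.77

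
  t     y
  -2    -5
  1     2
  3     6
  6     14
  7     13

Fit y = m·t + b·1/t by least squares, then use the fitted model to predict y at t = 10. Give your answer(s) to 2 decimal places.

Normal-equation sums: Σt·t = 99, Σt·1/t = 5, Σ1/t·1/t = 1243/882.
Right-hand side: Σt·y = 205, Σ1/t·y = 449/42.
So XᵀX·[m, b]ᵀ = Xᵀy: [[99, 5]; [5, 1243/882]]·[m, b]ᵀ = [205, 449/42]ᵀ.
Δ = 99·(1243/882) − 5² = 11223/98.
m = (205·(1243/882) − 5·(449/42))/(11223/98) = 207670/101007; b = (99·(449/42) − 5·205)/(11223/98) = 3269/11223.
At t = 10: ŷ = (207670/101007)·(10) + (3269/11223)·(1/10) = 20796421/1010070.

ŷ = 20.59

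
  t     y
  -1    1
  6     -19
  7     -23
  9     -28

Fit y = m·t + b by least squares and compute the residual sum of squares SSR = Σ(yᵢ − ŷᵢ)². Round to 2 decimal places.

With design matrix X, XᵀX = [[167, 21]; [21, 4]] and Xᵀy = [-528, -69]ᵀ.
det = 167·4 − 21² = 227.
m = ((-528)·4 − 21·(-69))/227 = -663/227; b = (167·(-69) − 21·(-528))/227 = -435/227.
Residuals: -1/227, 100/227, -145/227, 46/227; SSR = 146/227.

SSR = 0.64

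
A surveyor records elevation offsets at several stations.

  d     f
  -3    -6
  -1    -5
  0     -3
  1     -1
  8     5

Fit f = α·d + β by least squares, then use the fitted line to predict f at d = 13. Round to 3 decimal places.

Normal-equation sums: Σd·d = 75, Σd = 5, Σ1 = 5.
And Σd·f = 62, Σf = -10.
So XᵀX·[α, β]ᵀ = Xᵀf: [[75, 5]; [5, 5]]·[α, β]ᵀ = [62, -10]ᵀ.
Eliminating β: 5·(row 1) − 5·(row 2) gives 350·α = 5·62 − 5·(-10) = 360, so α = 36/35.
Then β = ((-10) − 5·(36/35))/5 = -106/35.
At d = 13: f̂ = (36/35)·(13) + (-106/35)·(1) = 362/35.

f̂ = 10.343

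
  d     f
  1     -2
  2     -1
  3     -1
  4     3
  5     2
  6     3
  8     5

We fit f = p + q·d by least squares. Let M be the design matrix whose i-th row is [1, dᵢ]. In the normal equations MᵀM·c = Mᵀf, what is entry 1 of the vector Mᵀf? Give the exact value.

Entry 1 ↔ basis 1, so (Mᵀf)_{1} = Σᵢ fᵢ = (1)·(-2) + (1)·(-1) + (1)·(-1) + (1)·(3) + (1)·(2) + (1)·(3) + (1)·(5) = 9.

9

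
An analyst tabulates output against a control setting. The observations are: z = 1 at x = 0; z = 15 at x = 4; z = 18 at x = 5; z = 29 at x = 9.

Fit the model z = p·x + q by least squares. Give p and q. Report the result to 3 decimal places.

p = 3.110, q = 1.756

From the data, Σx·x = 122, Σx = 18, Σ1 = 4.
And Σx·z = 411, Σz = 63.
MᵀM·[p, q]ᵀ = Mᵀz becomes [[122, 18]; [18, 4]]·[p, q]ᵀ = [411, 63]ᵀ.
det = 122·4 − 18² = 164.
p = (411·4 − 18·63)/164 = 255/82; q = (122·63 − 18·411)/164 = 72/41.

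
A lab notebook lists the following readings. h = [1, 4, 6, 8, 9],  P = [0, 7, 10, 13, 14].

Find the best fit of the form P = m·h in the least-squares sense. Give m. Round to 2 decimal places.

m = 1.61

With design matrix M, MᵀM = [[198]] and MᵀP = [318]ᵀ.
Hence m = 318 / 198 ≈ 1.60606.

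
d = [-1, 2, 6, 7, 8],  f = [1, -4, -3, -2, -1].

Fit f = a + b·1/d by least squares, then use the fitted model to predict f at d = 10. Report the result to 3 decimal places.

f̂ = -2.147

Forming MᵀM = [[5, -11/168]; [-11/168, 37081/28224]] and Mᵀf = [-9, -219/56]ᵀ gives MᵀM·[a, b]ᵀ = Mᵀf.
Eliminating b: (37081/28224)·(row 1) − (-11/168)·(row 2) gives (46321/7056)·a = (37081/28224)·(-9) − (-11/168)·(-219/56) = -1353/112, so a = -7749/4211.
Then b = ((-219/56) − (-11/168)·(-7749/4211))/(37081/28224) = -142128/46321.
At d = 10: f̂ = (-7749/4211)·(1) + (-142128/46321)·(1/10) = -497259/231605.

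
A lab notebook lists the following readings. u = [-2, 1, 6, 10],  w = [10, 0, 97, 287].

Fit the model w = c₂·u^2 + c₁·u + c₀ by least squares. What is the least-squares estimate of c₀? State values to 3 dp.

c₀ = -3.478

Entries of XᵀX: Σu^2·u^2 = 11313, Σu^2·u = 1209, Σu^2 = 141, Σu·u = 141, Σu = 15, Σ1 = 4.
Right-hand side: Σu^2·w = 32232, Σu·w = 3432, Σw = 394.
Normal equations: [[11313, 1209, 141]; [1209, 141, 15]; [141, 15, 4]]·[c₂, c₁, c₀]ᵀ = [32232, 3432, 394]ᵀ.
Inverting the 3×3 Gram matrix, [c₂, c₁, c₀]ᵀ = [25007/8312, -9029/8312, -14453/4156]ᵀ.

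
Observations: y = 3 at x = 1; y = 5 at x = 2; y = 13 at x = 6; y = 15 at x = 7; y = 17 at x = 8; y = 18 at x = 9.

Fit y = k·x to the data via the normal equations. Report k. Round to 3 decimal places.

From the data, Σx·x = 235.
Right-hand side: Σx·y = 494.
k = 494/235 = 2.10213.

k = 2.102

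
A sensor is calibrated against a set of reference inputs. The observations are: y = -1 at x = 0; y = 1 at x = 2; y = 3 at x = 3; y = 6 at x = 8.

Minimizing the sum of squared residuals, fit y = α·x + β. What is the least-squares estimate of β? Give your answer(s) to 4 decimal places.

Normal-equation sums: Σx·x = 77, Σx = 13, Σ1 = 4.
Right-hand side: Σx·y = 59, Σy = 9.
AᵀA·[α, β]ᵀ = Aᵀy becomes [[77, 13]; [13, 4]]·[α, β]ᵀ = [59, 9]ᵀ.
Δ = 77·4 − 13² = 139.
α = (59·4 − 13·9)/139 = 119/139; β = (77·9 − 13·59)/139 = -74/139.

β = -0.5324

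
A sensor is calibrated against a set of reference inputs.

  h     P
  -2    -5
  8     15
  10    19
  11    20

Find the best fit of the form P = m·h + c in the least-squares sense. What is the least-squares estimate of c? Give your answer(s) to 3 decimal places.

Sums needed: Σh·h = 289, Σh = 27, Σ1 = 4.
Right-hand side: Σh·P = 540, ΣP = 49.
So XᵀX·[m, c]ᵀ = XᵀP: [[289, 27]; [27, 4]]·[m, c]ᵀ = [540, 49]ᵀ.
Δ = 289·4 − 27² = 427.
m = (540·4 − 27·49)/427 = 837/427; c = (289·49 − 27·540)/427 = -419/427.

c = -0.981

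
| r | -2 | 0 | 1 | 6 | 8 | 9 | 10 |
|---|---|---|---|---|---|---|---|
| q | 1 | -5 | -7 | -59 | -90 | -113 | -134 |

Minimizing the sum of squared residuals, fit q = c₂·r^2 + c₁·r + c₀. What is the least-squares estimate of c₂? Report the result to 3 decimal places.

c₂ = -0.951

From the data, Σr^2·r^2 = 21970, Σr^2·r = 2450, Σr^2 = 286, Σr·r = 286, Σr = 32, Σ1 = 7.
For Xᵀq: Σr^2·q = -30440, Σr·q = -3440, Σq = -407.
Row-reducing yields c₂ = -947/996, c₁ = -3515/996, c₀ = -525/166.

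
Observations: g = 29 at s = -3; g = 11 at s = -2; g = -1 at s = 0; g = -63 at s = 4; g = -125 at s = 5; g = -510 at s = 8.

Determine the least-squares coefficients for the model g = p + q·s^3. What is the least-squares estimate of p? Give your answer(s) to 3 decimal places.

p = 1.043

Compute the Gram sums: Σ1 = 6, Σs^3 = 666, Σs^3·s^3 = 282658.
For Xᵀg: Σg = -659, Σs^3·g = -281648.
Normal equations: [[6, 666]; [666, 282658]]·[p, q]ᵀ = [-659, -281648]ᵀ.
Eliminating q: 282658·(row 1) − 666·(row 2) gives 1252392·p = 282658·(-659) − 666·(-281648) = 1305946, so p = 652973/626196.
Then q = ((-281648) − 666·(652973/626196))/282658 = -208499/208732.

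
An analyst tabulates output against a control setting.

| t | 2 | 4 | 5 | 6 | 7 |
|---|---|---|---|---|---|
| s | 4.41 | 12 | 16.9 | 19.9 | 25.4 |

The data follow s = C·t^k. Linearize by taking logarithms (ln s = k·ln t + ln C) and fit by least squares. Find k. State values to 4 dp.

k = 1.3933

With ln sᵢ as the transformed response and ln tᵢ as the regressor:
XᵀX = [[11.9895, 7.4265]; [7.4265, 5]], rhs = [20.6769, 13.0216]ᵀ  (here Σln t = 7.4265, Σ(ln t)² = 11.9895, Σln s = 13.0216, Σln t·ln s = 20.6769).
Solving (det = 4.7940): k = 1.39327, ln C = 0.53487.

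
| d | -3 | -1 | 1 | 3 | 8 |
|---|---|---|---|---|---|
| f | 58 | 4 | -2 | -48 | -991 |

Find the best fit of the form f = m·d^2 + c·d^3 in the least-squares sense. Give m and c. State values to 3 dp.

The normal equations are: 4260·m + 32768·c = -63332;  32768·m + 263604·c = -510260.
det = 4260·263604 − 32768² = 49211216.
m = ((-63332)·263604 − 32768·(-510260))/49211216 = 84313/161879; c = (4260·(-510260) − 32768·(-63332))/49211216 = -323831/161879.

m = 0.521, c = -2.000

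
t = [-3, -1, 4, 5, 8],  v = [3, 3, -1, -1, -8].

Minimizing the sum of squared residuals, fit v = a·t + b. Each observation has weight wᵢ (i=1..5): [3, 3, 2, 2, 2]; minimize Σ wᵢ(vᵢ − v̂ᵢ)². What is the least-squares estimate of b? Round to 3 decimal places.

The normal system MᵀWM·[a, b]ᵀ = MᵀWv is [[240, 22]; [22, 12]]·[a, b]ᵀ = [-182, -2]ᵀ.
Determinant 240·12 − 22² = 2396.
a = ((-182)·12 − 22·(-2))/2396 = -535/599; b = (240·(-2) − 22·(-182))/2396 = 881/599.

b = 1.471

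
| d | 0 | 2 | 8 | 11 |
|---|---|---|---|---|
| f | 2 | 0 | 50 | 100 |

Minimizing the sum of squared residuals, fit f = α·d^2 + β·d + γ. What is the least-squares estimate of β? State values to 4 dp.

MᵀM·[α, β, γ]ᵀ = Mᵀf reads: 18753·α + 1851·β + 189·γ = 15300;  1851·α + 189·β + 21·γ = 1500;  189·α + 21·β + 4·γ = 152.
Row-reducing yields α = 405/401, β = -4209/2005, γ = 2606/2005.

β = -2.0993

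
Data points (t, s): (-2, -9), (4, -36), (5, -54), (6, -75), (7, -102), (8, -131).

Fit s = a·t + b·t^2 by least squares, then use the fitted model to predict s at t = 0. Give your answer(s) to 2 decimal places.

Normal-equation sums: Σt·t = 194, Σt·t^2 = 1252, Σt^2·t^2 = 8690.
For Aᵀs: Σt·s = -2608, Σt^2·s = -18044.
AᵀA·[a, b]ᵀ = Aᵀs becomes [[194, 1252]; [1252, 8690]]·[a, b]ᵀ = [-2608, -18044]ᵀ.
Eliminating b: 8690·(row 1) − 1252·(row 2) gives 118356·a = 8690·(-2608) − 1252·(-18044) = -72432, so a = -6036/9863.
Then b = ((-18044) − 1252·(-6036/9863))/8690 = -19610/9863.
At t = 0: ŝ = (-6036/9863)·(0) + (-19610/9863)·(0) = 0.

ŝ = 0.00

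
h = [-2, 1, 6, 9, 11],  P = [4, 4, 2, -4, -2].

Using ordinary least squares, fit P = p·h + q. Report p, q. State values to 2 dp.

p = -0.59, q = 3.77

Setting ∂/∂p … = 0 gives: 243·p + 25·q = -50;  25·p + 5·q = 4.
Eliminating q: 5·(row 1) − 25·(row 2) gives 590·p = 5·(-50) − 25·4 = -350, so p = -35/59.
Then q = (4 − 25·(-35/59))/5 = 1111/295.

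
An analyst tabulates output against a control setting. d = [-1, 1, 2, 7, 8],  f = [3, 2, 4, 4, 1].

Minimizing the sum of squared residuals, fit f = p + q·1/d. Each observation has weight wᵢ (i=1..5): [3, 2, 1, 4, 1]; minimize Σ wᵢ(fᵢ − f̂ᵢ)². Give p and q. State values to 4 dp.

p = 3.0949, q = -0.2239

With design matrix M, MᵀWM = [[11, 11/56]; [11/56, 16769/3136]] and MᵀWf = [34, -33/56]ᵀ.
Δ = 11·(16769/3136) − (11/56)² = 1881/32.
p = (34·(16769/3136) − (11/56)·(-33/56))/(1881/32) = 570509/184338; q = (11·(-33/56) − (11/56)·34)/(1881/32) = -268/1197.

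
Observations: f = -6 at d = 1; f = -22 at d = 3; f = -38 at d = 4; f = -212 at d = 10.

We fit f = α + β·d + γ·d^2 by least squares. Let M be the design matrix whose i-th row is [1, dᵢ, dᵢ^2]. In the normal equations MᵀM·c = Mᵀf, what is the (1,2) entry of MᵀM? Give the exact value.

Row 1 ↔ basis 1, column 2 ↔ basis d, so (MᵀM)_{1,2} = Σᵢ d = (1)·(1) + (1)·(3) + (1)·(4) + (1)·(10) = 18.

18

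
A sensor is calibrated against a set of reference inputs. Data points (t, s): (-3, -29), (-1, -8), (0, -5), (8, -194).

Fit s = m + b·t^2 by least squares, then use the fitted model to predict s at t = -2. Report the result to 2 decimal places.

Sums needed: Σ1 = 4, Σt^2 = 74, Σt^2·t^2 = 4178.
For Xᵀs: Σs = -236, Σt^2·s = -12685.
Determinant 4·4178 − 74² = 11236.
m = ((-236)·4178 − 74·(-12685))/11236 = -23659/5618; b = (4·(-12685) − 74·(-236))/11236 = -8319/2809.
At t = -2: ŝ = (-23659/5618)·(1) + (-8319/2809)·(4) = -90211/5618.

ŝ = -16.06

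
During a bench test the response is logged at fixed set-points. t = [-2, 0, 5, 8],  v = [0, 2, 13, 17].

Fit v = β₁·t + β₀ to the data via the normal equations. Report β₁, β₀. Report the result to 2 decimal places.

β₁ = 1.80, β₀ = 3.05

XᵀX·[β₁, β₀]ᵀ = Xᵀv reads: 93·β₁ + 11·β₀ = 201;  11·β₁ + 4·β₀ = 32.
Δ = 93·4 − 11² = 251.
β₁ = (201·4 − 11·32)/251 = 452/251; β₀ = (93·32 − 11·201)/251 = 765/251.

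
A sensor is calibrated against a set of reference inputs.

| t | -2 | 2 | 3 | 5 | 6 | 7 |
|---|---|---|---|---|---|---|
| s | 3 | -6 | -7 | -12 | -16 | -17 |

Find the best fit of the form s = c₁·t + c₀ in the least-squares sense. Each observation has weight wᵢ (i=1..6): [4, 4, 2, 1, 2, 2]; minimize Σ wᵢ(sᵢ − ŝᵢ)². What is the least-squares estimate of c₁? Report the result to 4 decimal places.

c₁ = -2.2602

From the data, Σwᵢ·t·t = 245, Σwᵢ·t = 37, Σwᵢ·1 = 15.
Right-hand side: Σwᵢ·t·s = -604, Σwᵢ·s = -104.
So AᵀWA·[c₁, c₀]ᵀ = AᵀWs: [[245, 37]; [37, 15]]·[c₁, c₀]ᵀ = [-604, -104]ᵀ.
Determinant 245·15 − 37² = 2306.
c₁ = ((-604)·15 − 37·(-104))/2306 = -2606/1153; c₀ = (245·(-104) − 37·(-604))/2306 = -1566/1153.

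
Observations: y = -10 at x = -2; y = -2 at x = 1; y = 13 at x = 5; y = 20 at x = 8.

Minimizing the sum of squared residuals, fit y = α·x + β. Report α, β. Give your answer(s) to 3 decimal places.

α = 3.103, β = -4.060

Forming AᵀA = [[94, 12]; [12, 4]] and Aᵀy = [243, 21]ᵀ gives AᵀA·[α, β]ᵀ = Aᵀy.
det = 94·4 − 12² = 232.
α = (243·4 − 12·21)/232 = 90/29; β = (94·21 − 12·243)/232 = -471/116.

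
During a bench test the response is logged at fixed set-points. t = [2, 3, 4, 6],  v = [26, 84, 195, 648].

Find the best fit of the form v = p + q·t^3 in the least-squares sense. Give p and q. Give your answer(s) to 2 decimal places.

Normal-equation sums: Σ1 = 4, Σt^3 = 315, Σt^3·t^3 = 51545.
Moment sums: Σv = 953, Σt^3·v = 154924.
Normal equations: [[4, 315]; [315, 51545]]·[p, q]ᵀ = [953, 154924]ᵀ.
Determinant 4·51545 − 315² = 106955.
p = (953·51545 − 315·154924)/106955 = 64265/21391; q = (4·154924 − 315·953)/106955 = 319501/106955.

p = 3.00, q = 2.99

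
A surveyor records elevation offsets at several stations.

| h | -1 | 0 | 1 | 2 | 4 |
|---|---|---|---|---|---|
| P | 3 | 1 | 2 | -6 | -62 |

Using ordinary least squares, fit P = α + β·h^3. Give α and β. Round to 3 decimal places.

α = 1.995, β = -1.000

Entries of MᵀM: Σ1 = 5, Σh^3 = 72, Σh^3·h^3 = 4162.
Right-hand side: ΣP = -62, Σh^3·P = -4017.
So MᵀM·[α, β]ᵀ = MᵀP: [[5, 72]; [72, 4162]]·[α, β]ᵀ = [-62, -4017]ᵀ.
det = 5·4162 − 72² = 15626.
α = ((-62)·4162 − 72·(-4017))/15626 = 15590/7813; β = (5·(-4017) − 72·(-62))/15626 = -15621/15626.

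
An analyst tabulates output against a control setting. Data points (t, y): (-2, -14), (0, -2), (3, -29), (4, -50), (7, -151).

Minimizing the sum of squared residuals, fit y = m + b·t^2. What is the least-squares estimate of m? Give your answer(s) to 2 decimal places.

m = -1.72

The normal equations are: 5·m + 78·b = -246;  78·m + 2754·b = -8516.
(Σ1 = 5, Σt^2 = 78, Σt^2·t^2 = 2754, Σy = -246, Σt^2·y = -8516.)
Determinant 5·2754 − 78² = 7686.
m = ((-246)·2754 − 78·(-8516))/7686 = -2206/1281; b = (5·(-8516) − 78·(-246))/7686 = -11696/3843.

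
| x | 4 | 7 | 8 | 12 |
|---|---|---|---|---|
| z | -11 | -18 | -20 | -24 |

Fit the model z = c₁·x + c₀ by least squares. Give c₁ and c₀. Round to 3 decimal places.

Entries of AᵀA: Σx·x = 273, Σx = 31, Σ1 = 4.
Right-hand side: Σx·z = -618, Σz = -73.
So AᵀA·[c₁, c₀]ᵀ = Aᵀz: [[273, 31]; [31, 4]]·[c₁, c₀]ᵀ = [-618, -73]ᵀ.
Eliminating c₀: 4·(row 1) − 31·(row 2) gives 131·c₁ = 4·(-618) − 31·(-73) = -209, so c₁ = -209/131.
Then c₀ = ((-73) − 31·(-209/131))/4 = -771/131.

c₁ = -1.595, c₀ = -5.885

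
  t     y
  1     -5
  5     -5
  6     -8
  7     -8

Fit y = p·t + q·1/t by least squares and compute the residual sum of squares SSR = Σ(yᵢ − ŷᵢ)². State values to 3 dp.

SSR = 2.142

Compute the Gram sums: Σt·t = 111, Σt·1/t = 4, Σ1/t·1/t = 47989/44100.
For Xᵀy: Σt·y = -134, Σ1/t·y = -178/21.
So XᵀX·[p, q]ᵀ = Xᵀy: [[111, 4]; [4, 47989/44100]]·[p, q]ᵀ = [-134, -178/21]ᵀ.
Eliminating q: (47989/44100)·(row 1) − 4·(row 2) gives (1540393/14700)·p = (47989/44100)·(-134) − 4·(-178/21) = -2467663/22050, so p = -4935326/4621179.
Then q = ((-178/21) − 4·(-4935326/4621179))/(47989/44100) = -5951400/1540393.
Residuals: -316369/4621179, 5141575/4621179, -1460592/1540393, 128450/4621179; SSR = 9900578/4621179.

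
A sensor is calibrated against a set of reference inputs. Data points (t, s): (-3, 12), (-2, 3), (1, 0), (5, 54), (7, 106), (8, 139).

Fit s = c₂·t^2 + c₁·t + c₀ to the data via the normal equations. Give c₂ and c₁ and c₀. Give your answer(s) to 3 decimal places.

From the data, Σt^2·t^2 = 7220, Σt^2·t = 946, Σt^2 = 152, Σt·t = 152, Σt = 16, Σ1 = 6.
Right-hand side: Σt^2·s = 15560, Σt·s = 2082, Σs = 314.
Inverting the 3×3 Gram matrix, [c₂, c₁, c₀]ᵀ = [23785/11409, 12262/11409, -12727/3803]ᵀ.

c₂ = 2.085, c₁ = 1.075, c₀ = -3.347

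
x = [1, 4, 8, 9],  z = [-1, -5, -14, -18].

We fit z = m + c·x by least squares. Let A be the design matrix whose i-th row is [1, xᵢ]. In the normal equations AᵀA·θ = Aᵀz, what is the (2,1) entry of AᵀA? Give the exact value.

22

Row 2 ↔ basis x, column 1 ↔ basis 1, so (AᵀA)_{2,1} = Σᵢ x = (1)·(1) + (4)·(1) + (8)·(1) + (9)·(1) = 22.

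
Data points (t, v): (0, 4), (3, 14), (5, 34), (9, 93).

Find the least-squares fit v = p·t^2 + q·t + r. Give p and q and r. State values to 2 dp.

From the data, Σt^2·t^2 = 7267, Σt^2·t = 881, Σt^2 = 115, Σt·t = 115, Σt = 17, Σ1 = 4.
Right-hand side: Σt^2·v = 8509, Σt·v = 1049, Σv = 145.
MᵀM·[p, q, r]ᵀ = Mᵀv becomes [[7267, 881, 115]; [881, 115, 17]; [115, 17, 4]]·[p, q, r]ᵀ = [8509, 1049, 145]ᵀ.
Row-reducing yields p = 3511/3436, q = 2567/3436, r = 3176/859.

p = 1.02, q = 0.75, r = 3.70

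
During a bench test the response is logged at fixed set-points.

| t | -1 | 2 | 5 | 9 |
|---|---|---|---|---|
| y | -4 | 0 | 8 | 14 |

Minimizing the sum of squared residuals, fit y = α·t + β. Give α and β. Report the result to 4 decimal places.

With design matrix X, XᵀX = [[111, 15]; [15, 4]] and Xᵀy = [170, 18]ᵀ.
det = 111·4 − 15² = 219.
α = (170·4 − 15·18)/219 = 410/219; β = (111·18 − 15·170)/219 = -184/73.

α = 1.8721, β = -2.5205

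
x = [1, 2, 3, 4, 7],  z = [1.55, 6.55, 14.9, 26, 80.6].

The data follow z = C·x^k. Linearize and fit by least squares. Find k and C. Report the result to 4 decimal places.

k = 2.0273, C = 1.5775

Linearized form: ln z = k·ln x + ln C. From the 5 transformed points,
Σln x = 5.1240, Σ(ln x)² = 7.3958, Σln z = 12.6667, Σln x·ln z = 17.3287.
Normal system: [[7.3958, 5.1240]; [5.1240, 5]]·[k, ln C]ᵀ = [17.3287, 12.6667]ᵀ.
Solving (det = 10.7239): k = 2.02726, ln C = 0.45581, so C = exp(0.45581) = 1.57746.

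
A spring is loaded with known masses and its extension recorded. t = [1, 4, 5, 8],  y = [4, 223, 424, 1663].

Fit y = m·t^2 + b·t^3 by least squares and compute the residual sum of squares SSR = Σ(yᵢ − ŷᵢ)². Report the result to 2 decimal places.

Normal-equation sums: Σt^2·t^2 = 4978, Σt^2·t^3 = 36918, Σt^3·t^3 = 281866.
For Aᵀy: Σt^2·y = 120604, Σt^3·y = 918732.
So AᵀA·[m, b]ᵀ = Aᵀy: [[4978, 36918]; [36918, 281866]]·[m, b]ᵀ = [120604, 918732]ᵀ.
Determinant 4978·281866 − 36918² = 40190224.
m = (120604·281866 − 36918·918732)/40190224 = 16301/8573; b = (4978·918732 − 36918·120604)/40190224 = 7561839/2511889.
Residuals: -2290476/2511889, -225537/2511889, 406236/2511889, -66513/2511889; SSR = 2176290/2511889.

SSR = 0.87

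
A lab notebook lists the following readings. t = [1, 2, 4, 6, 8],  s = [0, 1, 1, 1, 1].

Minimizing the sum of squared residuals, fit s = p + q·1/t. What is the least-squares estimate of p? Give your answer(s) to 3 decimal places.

Compute the Gram sums: Σ1 = 5, Σ1/t = 49/24, Σ1/t·1/t = 781/576.
And Σs = 4, Σ1/t·s = 25/24.
AᵀA·[p, q]ᵀ = Aᵀs becomes [[5, 49/24]; [49/24, 781/576]]·[p, q]ᵀ = [4, 25/24]ᵀ.
Determinant 5·(781/576) − (49/24)² = 47/18.
p = (4·(781/576) − (49/24)·(25/24))/(47/18) = 1899/1504; q = (5·(25/24) − (49/24)·4)/(47/18) = -213/188.

p = 1.263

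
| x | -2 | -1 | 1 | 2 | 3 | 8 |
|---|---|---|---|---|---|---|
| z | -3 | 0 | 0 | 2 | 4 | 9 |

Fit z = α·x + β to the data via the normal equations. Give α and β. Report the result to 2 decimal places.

α = 1.15, β = -0.10

Normal-equation sums: Σx·x = 83, Σx = 11, Σ1 = 6.
For Aᵀz: Σx·z = 94, Σz = 12.
Eliminating β: 6·(row 1) − 11·(row 2) gives 377·α = 6·94 − 11·12 = 432, so α = 432/377.
Then β = (12 − 11·(432/377))/6 = -38/377.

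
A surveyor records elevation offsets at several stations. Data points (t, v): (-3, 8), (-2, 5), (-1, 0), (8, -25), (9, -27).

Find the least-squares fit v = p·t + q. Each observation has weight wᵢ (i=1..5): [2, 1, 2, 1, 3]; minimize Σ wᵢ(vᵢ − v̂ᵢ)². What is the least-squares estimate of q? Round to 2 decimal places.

Compute the Gram sums: Σwᵢ·t·t = 331, Σwᵢ·t = 25, Σwᵢ·1 = 9.
For XᵀWv: Σwᵢ·t·v = -987, Σwᵢ·v = -85.
XᵀWX·[p, q]ᵀ = XᵀWv becomes [[331, 25]; [25, 9]]·[p, q]ᵀ = [-987, -85]ᵀ.
Eliminating q: 9·(row 1) − 25·(row 2) gives 2354·p = 9·(-987) − 25·(-85) = -6758, so p = -3379/1177.
Then q = ((-85) − 25·(-3379/1177))/9 = -1730/1177.

q = -1.47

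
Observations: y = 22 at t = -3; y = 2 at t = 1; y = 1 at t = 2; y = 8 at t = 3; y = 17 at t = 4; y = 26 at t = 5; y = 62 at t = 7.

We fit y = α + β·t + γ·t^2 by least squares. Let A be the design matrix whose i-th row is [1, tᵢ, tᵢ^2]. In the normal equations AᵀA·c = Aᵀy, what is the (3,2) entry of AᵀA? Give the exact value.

Row 3 ↔ basis t^2, column 2 ↔ basis t, so (AᵀA)_{3,2} = Σᵢ (t^2)·(t) = (9)·(-3) + (1)·(1) + (4)·(2) + (9)·(3) + (16)·(4) + (25)·(5) + (49)·(7) = 541.

541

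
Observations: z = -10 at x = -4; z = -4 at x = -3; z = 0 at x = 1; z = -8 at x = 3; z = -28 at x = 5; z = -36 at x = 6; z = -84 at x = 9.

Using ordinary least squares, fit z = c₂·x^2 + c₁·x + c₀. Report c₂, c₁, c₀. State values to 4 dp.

c₂ = -0.9717, c₁ = -0.8129, c₀ = 2.2591

Entries of MᵀM: Σx^2·x^2 = 8901, Σx^2·x = 1007, Σx^2 = 177, Σx·x = 177, Σx = 17, Σ1 = 7.
Right-hand side: Σx^2·z = -9068, Σx·z = -1084, Σz = -170.
So MᵀM·[c₂, c₁, c₀]ᵀ = Mᵀz: [[8901, 1007, 177]; [1007, 177, 17]; [177, 17, 7]]·[c₂, c₁, c₀]ᵀ = [-9068, -1084, -170]ᵀ.
Row-reducing yields c₂ = -90977/93625, c₁ = -380543/468125, c₀ = 151074/66875.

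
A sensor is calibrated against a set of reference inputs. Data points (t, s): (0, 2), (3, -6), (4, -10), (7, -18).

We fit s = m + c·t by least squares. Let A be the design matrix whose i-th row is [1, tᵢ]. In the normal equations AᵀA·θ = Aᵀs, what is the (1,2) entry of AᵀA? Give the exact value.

14

Row 1 ↔ basis 1, column 2 ↔ basis t, so (AᵀA)_{1,2} = Σᵢ t = (1)·(0) + (1)·(3) + (1)·(4) + (1)·(7) = 14.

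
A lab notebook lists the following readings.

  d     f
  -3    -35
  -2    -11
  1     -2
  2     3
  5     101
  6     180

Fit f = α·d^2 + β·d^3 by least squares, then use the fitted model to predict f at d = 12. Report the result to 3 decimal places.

f̂ = 1574.592

The normal equations are: 2035·α + 10659·β = 8656;  10659·α + 63139·β = 52560.
Determinant 2035·63139 − 10659² = 14873584.
α = (8656·63139 − 10659·52560)/14873584 = -856616/929599; β = (2035·52560 − 10659·8656)/14873584 = 83496/84509.
At d = 12: f̂ = (-856616/929599)·(144) + (83496/84509)·(1728) = 1463739264/929599.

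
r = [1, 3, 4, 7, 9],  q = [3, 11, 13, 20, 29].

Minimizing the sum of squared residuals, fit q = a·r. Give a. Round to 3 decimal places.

From the data, Σr·r = 156.
Moment sums: Σr·q = 489.
So AᵀA·[a]ᵀ = Aᵀq: [[156]]·[a]ᵀ = [489]ᵀ.
a = 489/156 = 3.13462.

a = 3.135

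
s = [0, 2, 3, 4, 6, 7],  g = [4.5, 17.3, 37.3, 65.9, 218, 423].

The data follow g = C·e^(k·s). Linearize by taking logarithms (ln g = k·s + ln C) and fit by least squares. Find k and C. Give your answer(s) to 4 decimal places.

k = 0.6432, C = 4.8260

With ln gᵢ as the transformed response and sᵢ as the regressor:
AᵀA = [[114.0000, 22.0000]; [22.0000, 6]], rhs = [107.9495, 23.5938]ᵀ  (here Σs = 22.0000, Σ(s)² = 114.0000, Σln g = 23.5938, Σs·ln g = 107.9495).
Slope k = (n·Σs·ln g − Σs·Σln g)/(n·Σ(s)² − (Σs)²) = (6·107.9495 − 22.0000·23.5938)/200.0000 = 0.64317; ln C = (Σln g − k·Σs)/n = 1.57401, so C = exp(1.57401) = 4.82596.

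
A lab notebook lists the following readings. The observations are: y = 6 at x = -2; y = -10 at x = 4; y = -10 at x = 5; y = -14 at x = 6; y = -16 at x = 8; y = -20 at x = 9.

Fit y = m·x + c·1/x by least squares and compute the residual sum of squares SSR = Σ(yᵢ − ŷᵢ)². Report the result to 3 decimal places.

SSR = 4.642

With design matrix M, MᵀM = [[226, 6]; [6, 52909/129600]] and Mᵀy = [-494, -253/18]ᵀ.
det = 226·(52909/129600) − 6² = 3645917/64800.
m = ((-494)·(52909/129600) − 6·(-253/18))/(3645917/64800) = -7603723/3645917; c = (226·(-253/18) − 6·(-494))/(3645917/64800) = -13773600/3645917.
Residuals: -218744/3645917, -2600878/3645917, 4314165/3645917, -3124900/3645917, 4216812/3645917, -2954433/3645917; SSR = 16922934/3645917.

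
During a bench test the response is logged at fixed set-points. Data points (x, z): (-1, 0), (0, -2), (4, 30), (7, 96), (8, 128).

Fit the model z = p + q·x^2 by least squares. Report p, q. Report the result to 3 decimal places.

Normal-equation sums: Σ1 = 5, Σx^2 = 130, Σx^2·x^2 = 6754.
Moment sums: Σz = 252, Σx^2·z = 13376.
det = 5·6754 − 130² = 16870.
p = (252·6754 − 130·13376)/16870 = -18436/8435; q = (5·13376 − 130·252)/16870 = 3412/1687.

p = -2.186, q = 2.023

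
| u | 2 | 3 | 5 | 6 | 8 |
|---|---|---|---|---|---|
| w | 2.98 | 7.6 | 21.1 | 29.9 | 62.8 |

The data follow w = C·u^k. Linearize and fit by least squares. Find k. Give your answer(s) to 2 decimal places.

k = 2.15

Linearized form: ln w = k·ln u + ln C. From the 5 transformed points,
AᵀA = [[11.8122, 7.2724]; [7.2724, 5]], rhs = [22.5896, 13.7072]ᵀ  (here Σln u = 7.2724, Σ(ln u)² = 11.8122, Σln w = 13.7072, Σln u·ln w = 22.5896).
Δ = 11.8122·5 − (7.2724)² = 6.1731; k = (22.5896·5 − 7.2724·13.7072)/6.1731 = 2.14867, ln C = (11.8122·13.7072 − 7.2724·22.5896)/6.1731 = -0.38377.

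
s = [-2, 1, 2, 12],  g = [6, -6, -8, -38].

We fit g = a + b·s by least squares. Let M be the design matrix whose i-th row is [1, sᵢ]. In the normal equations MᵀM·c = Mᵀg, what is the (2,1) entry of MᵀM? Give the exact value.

Row 2 ↔ basis s, column 1 ↔ basis 1, so (MᵀM)_{2,1} = Σᵢ s = (-2)·(1) + (1)·(1) + (2)·(1) + (12)·(1) = 13.

13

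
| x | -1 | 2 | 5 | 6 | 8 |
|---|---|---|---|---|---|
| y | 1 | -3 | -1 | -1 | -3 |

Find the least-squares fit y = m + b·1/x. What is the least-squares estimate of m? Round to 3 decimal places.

From the data, Σ1 = 5, Σ1/x = -1/120, Σ1/x·1/x = 19201/14400.
For Mᵀy: Σy = -7, Σ1/x·y = -389/120.
det = 5·(19201/14400) − (-1/120)² = 24001/3600.
m = ((-7)·(19201/14400) − (-1/120)·(-389/120))/(24001/3600) = -33699/24001; b = (5·(-389/120) − (-1/120)·(-7))/(24001/3600) = -58560/24001.

m = -1.404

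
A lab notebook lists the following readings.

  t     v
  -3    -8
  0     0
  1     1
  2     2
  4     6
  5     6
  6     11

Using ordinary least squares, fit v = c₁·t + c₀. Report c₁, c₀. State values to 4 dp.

Sums needed: Σt·t = 91, Σt = 15, Σ1 = 7.
For Xᵀv: Σt·v = 149, Σv = 18.
Δ = 91·7 − 15² = 412.
c₁ = (149·7 − 15·18)/412 = 773/412; c₀ = (91·18 − 15·149)/412 = -597/412.

c₁ = 1.8762, c₀ = -1.4490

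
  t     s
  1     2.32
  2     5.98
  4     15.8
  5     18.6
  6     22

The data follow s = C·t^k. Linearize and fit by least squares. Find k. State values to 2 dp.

Taking logs, ln s = k·ln t + ln C, so regress ln s on ln t.
AᵀA = [[8.2030, 5.4806]; [5.4806, 5]], rhs = [15.3089, 11.4042]ᵀ  (here Σln t = 5.4806, Σ(ln t)² = 8.2030, Σln s = 11.4042, Σln t·ln s = 15.3089).
Slope k = (n·Σln t·ln s − Σln t·Σln s)/(n·Σ(ln t)² − (Σln t)²) = (5·15.3089 − 5.4806·11.4042)/10.9774 = 1.27918; ln C = (Σln s − k·Σln t)/n = 0.87869.

k = 1.28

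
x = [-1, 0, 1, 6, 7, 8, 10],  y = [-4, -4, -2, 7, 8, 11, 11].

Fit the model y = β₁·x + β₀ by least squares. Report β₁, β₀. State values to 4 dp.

β₁ = 1.5691, β₀ = -3.0917

AᵀA·[β₁, β₀]ᵀ = Aᵀy reads: 251·β₁ + 31·β₀ = 298;  31·β₁ + 7·β₀ = 27.
Eliminating β₀: 7·(row 1) − 31·(row 2) gives 796·β₁ = 7·298 − 31·27 = 1249, so β₁ = 1249/796.
Then β₀ = (27 − 31·(1249/796))/7 = -2461/796.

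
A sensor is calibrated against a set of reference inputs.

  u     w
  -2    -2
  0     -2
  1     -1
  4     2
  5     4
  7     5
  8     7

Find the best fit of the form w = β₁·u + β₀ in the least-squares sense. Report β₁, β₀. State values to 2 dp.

Sums needed: Σu·u = 159, Σu = 23, Σ1 = 7.
And Σu·w = 122, Σw = 13.
MᵀM·[β₁, β₀]ᵀ = Mᵀw becomes [[159, 23]; [23, 7]]·[β₁, β₀]ᵀ = [122, 13]ᵀ.
Δ = 159·7 − 23² = 584.
β₁ = (122·7 − 23·13)/584 = 555/584; β₀ = (159·13 − 23·122)/584 = -739/584.

β₁ = 0.95, β₀ = -1.27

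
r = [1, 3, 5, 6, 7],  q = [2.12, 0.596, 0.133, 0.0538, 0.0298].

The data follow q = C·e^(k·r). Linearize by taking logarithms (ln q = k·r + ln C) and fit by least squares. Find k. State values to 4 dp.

k = -0.7263

Let Y = ln q. Fitting Y = k·r + ln C by least squares:
Σr = 22.0000, Σ(r)² = 120.0000, Σln q = -8.2192, Σr·ln q = -53.0158.
Equations: 120.0000·k + 22.0000·ln C = -53.0158;  22.0000·k + 5·ln C = -8.2192.
Solving (det = 116.0000): k = -0.72634, ln C = 1.55206.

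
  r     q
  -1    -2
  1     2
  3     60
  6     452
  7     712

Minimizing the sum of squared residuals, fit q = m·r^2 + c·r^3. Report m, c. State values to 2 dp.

m = 0.71, c = 1.97

AᵀA·[m, c]ᵀ = Aᵀq reads: 3780·m + 24826·c = 51700;  24826·m + 165036·c = 343472.
det = 3780·165036 − 24826² = 7505804.
m = (51700·165036 − 24826·343472)/7505804 = 1331332/1876451; c = (3780·343472 − 24826·51700)/7505804 = 3704990/1876451.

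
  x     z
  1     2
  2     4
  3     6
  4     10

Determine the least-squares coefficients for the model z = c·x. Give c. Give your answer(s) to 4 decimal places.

c = 2.2667

With design matrix A, AᵀA = [[30]] and Aᵀz = [68]ᵀ.
c = 68/30 = 2.26667.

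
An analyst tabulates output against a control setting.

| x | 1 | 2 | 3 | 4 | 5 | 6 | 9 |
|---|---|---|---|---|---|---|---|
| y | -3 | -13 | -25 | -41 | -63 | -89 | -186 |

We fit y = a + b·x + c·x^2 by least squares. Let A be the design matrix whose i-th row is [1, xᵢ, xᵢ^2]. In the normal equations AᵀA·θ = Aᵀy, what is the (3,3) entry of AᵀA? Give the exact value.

8836

Row 3 ↔ basis x^2, column 3 ↔ basis x^2, so (AᵀA)_{3,3} = Σᵢ (x^2)·(x^2) = (1)·(1) + (4)·(4) + (9)·(9) + (16)·(16) + (25)·(25) + (36)·(36) + (81)·(81) = 8836.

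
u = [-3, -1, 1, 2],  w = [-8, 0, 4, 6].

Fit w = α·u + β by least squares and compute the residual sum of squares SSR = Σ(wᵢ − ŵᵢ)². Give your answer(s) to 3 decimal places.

SSR = 3.797

Setting ∂/∂α … = 0 gives: 15·α + (-1)·β = 40;  (-1)·α + 4·β = 2.
det = 15·4 − (-1)² = 59.
α = (40·4 − (-1)·2)/59 = 162/59; β = (15·2 − (-1)·40)/59 = 70/59.
Residuals: -56/59, 92/59, 4/59, -40/59; SSR = 224/59.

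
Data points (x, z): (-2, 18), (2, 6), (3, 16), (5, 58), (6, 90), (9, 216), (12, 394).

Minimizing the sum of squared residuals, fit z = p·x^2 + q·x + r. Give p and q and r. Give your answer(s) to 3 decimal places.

p = 3.002, q = -3.100, r = -0.450

The normal equations are: 29331·p + 2825·q + 303·r = 79162;  2825·p + 303·q + 35·r = 7526;  303·p + 35·q + 7·r = 798.
Row-reducing yields p = 1888600/629081, q = -1950278/629081, r = -282776/629081.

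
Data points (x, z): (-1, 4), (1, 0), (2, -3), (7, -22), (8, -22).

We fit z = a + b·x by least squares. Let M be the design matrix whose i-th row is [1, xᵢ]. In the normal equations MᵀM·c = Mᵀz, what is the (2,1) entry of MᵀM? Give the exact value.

Row 2 ↔ basis x, column 1 ↔ basis 1, so (MᵀM)_{2,1} = Σᵢ x = (-1)·(1) + (1)·(1) + (2)·(1) + (7)·(1) + (8)·(1) = 17.

17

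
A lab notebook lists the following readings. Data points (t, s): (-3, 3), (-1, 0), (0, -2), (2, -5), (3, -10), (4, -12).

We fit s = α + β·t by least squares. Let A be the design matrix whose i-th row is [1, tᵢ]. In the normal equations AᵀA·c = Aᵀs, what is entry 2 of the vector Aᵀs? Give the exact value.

Entry 2 ↔ basis t, so (Aᵀs)_{2} = Σᵢ (t)·sᵢ = (-3)·(3) + (-1)·(0) + (0)·(-2) + (2)·(-5) + (3)·(-10) + (4)·(-12) = -97.

-97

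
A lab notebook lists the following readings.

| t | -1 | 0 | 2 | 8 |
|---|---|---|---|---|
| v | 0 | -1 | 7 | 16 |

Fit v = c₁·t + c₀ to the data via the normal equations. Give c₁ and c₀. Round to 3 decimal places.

c₁ = 1.897, c₀ = 1.231

The normal system MᵀM·[c₁, c₀]ᵀ = Mᵀv is [[69, 9]; [9, 4]]·[c₁, c₀]ᵀ = [142, 22]ᵀ.
Determinant 69·4 − 9² = 195.
c₁ = (142·4 − 9·22)/195 = 74/39; c₀ = (69·22 − 9·142)/195 = 16/13.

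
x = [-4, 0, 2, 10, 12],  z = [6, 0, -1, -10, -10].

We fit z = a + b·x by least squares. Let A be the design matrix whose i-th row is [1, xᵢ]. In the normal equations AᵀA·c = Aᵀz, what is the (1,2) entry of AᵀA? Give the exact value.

20

Row 1 ↔ basis 1, column 2 ↔ basis x, so (AᵀA)_{1,2} = Σᵢ x = (1)·(-4) + (1)·(0) + (1)·(2) + (1)·(10) + (1)·(12) = 20.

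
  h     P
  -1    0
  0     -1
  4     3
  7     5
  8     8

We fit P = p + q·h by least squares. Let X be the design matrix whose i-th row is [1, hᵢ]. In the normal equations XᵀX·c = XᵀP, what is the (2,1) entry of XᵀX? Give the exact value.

18

Row 2 ↔ basis h, column 1 ↔ basis 1, so (XᵀX)_{2,1} = Σᵢ h = (-1)·(1) + (0)·(1) + (4)·(1) + (7)·(1) + (8)·(1) = 18.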